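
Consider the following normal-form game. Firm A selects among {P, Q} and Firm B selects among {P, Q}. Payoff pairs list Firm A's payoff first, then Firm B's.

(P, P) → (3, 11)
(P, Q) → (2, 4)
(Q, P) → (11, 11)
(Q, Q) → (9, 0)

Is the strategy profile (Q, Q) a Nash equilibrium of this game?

Holding Firm B at Q: Firm A gets 9 from Q, versus 2 from P. No profitable deviation for Firm A.
Holding Firm A at Q: Firm B gets 0 from Q but could get 11 by switching to P. Firm B has a profitable deviation.

No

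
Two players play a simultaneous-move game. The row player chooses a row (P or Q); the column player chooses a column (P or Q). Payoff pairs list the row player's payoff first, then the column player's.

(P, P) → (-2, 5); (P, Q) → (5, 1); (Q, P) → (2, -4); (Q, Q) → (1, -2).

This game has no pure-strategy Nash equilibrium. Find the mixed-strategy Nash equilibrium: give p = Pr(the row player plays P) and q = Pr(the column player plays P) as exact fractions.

In a mixed NE each player is indifferent between their pure strategies, so the opponent's mix sets the indifference.
The column player indifferent between P and Q: p·5 + (1−p)·(-4) = p·1 + (1−p)·(-2) ⟹ (-4) + 9p = (-2) + 3p ⟹ p = 1/3.
The row player indifferent between P and Q: q·(-2) + (1−q)·5 = q·2 + (1−q)·1 ⟹ 5 + (-7)q = 1 + 1q ⟹ q = 1/2.

p = 1/3, q = 1/2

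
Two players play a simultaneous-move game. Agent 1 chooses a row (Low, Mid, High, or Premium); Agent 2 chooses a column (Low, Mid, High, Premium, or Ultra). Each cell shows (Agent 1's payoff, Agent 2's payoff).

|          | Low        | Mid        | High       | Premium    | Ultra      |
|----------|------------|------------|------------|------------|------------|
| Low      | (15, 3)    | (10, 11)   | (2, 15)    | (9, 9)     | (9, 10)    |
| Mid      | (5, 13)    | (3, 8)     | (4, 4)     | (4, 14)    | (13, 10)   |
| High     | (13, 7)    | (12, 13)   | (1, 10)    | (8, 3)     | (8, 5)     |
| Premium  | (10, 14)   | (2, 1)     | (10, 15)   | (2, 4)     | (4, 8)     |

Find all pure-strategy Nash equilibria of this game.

(High, Mid) and (Premium, High)

A profile is a Nash equilibrium when each player is best-responding to the other.
Agent 1's best responses — vs Low: Low (payoff 15); vs Mid: High (payoff 12); vs High: Premium (payoff 10); vs Premium: Low (payoff 9); vs Ultra: Mid (payoff 13).
Agent 2's best responses — vs Low: High (payoff 15); vs Mid: Premium (payoff 14); vs High: Mid (payoff 13); vs Premium: High (payoff 15).
Mutual best responses occur at (High, Mid) and (Premium, High); at each, neither player gains by switching.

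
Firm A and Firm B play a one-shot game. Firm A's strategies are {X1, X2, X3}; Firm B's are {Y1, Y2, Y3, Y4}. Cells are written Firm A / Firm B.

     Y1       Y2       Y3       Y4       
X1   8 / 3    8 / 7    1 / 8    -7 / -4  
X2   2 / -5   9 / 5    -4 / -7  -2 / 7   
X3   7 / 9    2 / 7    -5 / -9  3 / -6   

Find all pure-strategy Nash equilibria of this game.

(X1, Y3)

Check mutual best responses: a cell is a NE iff neither player can gain by unilaterally deviating.
Firm A's best responses — vs Y1: X1 (payoff 8); vs Y2: X2 (payoff 9); vs Y3: X1 (payoff 1); vs Y4: X3 (payoff 3).
Firm B's best responses — vs X1: Y3 (payoff 8); vs X2: Y4 (payoff 7); vs X3: Y1 (payoff 9).
The only mutual best response is (X1, Y3); neither player gains by switching there.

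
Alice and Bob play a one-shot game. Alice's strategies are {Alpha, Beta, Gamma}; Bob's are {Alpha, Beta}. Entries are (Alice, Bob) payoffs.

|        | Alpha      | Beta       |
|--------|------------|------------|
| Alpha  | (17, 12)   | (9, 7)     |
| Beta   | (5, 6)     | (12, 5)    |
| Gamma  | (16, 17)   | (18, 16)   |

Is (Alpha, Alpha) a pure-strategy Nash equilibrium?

Yes

Holding Bob at Alpha: Alice gets 17 from Alpha, versus 5 from Beta, 16 from Gamma. No profitable deviation for Alice.
Holding Alice at Alpha: Bob gets 12 from Alpha, versus 7 from Beta. No profitable deviation for Bob either.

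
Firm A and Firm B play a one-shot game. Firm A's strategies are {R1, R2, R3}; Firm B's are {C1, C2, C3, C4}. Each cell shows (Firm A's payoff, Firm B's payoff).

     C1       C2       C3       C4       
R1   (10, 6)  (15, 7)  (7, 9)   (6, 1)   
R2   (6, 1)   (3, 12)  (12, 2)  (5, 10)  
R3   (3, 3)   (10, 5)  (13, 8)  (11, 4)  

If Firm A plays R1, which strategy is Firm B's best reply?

With Firm A fixed at R1, Firm B's payoffs are: C1 → 6, C2 → 7, C3 → 9, C4 → 1.
The maximum is 9, achieved by C3.

C3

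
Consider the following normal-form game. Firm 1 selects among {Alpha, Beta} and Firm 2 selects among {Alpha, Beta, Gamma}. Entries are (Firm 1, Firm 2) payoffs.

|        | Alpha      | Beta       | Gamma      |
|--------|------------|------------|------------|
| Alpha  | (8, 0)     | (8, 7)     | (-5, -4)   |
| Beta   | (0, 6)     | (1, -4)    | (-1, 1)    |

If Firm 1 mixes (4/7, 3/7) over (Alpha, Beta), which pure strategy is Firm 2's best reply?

Alpha

Firm 2's best reply maximizes expected payoff against the mix.
Alpha: (4/7)·0 + (3/7)·6 = 18/7
Beta: (4/7)·7 + (3/7)·(-4) = 16/7
Gamma: (4/7)·(-4) + (3/7)·1 = -13/7
Highest expected payoff is 18/7, from Alpha.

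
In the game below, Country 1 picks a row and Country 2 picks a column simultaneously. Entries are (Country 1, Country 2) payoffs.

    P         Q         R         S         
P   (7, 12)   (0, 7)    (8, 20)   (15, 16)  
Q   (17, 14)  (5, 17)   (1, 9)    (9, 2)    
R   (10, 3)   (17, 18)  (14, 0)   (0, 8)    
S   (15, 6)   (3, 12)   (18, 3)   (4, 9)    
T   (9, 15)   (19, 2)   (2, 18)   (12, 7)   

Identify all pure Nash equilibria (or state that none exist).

None

A profile is a Nash equilibrium when each player is best-responding to the other.
Country 1's best responses — vs P: Q (payoff 17); vs Q: T (payoff 19); vs R: S (payoff 18); vs S: P (payoff 15).
Country 2's best responses — vs P: R (payoff 20); vs Q: Q (payoff 17); vs R: Q (payoff 18); vs S: Q (payoff 12); vs T: R (payoff 18).
No cell has both players best-responding. For instance, Country 1's best reply to S is P, but against P Country 2 prefers R over S.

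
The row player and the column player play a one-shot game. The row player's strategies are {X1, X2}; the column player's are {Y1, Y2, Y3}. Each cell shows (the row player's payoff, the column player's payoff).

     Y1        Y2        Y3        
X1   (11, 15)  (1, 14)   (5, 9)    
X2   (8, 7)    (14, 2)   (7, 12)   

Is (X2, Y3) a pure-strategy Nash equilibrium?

Yes

Holding the column player at Y3: the row player gets 7 from X2, versus 5 from X1. No profitable deviation for the row player.
Holding the row player at X2: the column player gets 12 from Y3, versus 7 from Y1, 2 from Y2. No profitable deviation for the column player either.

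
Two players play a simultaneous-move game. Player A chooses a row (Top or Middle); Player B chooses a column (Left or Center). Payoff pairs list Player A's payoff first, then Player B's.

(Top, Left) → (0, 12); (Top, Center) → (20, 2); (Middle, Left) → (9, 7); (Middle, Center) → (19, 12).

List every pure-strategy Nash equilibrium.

Check mutual best responses: a cell is a NE iff neither player can gain by unilaterally deviating.
Player A's best responses — vs Left: Middle (payoff 9); vs Center: Top (payoff 20).
Player B's best responses — vs Top: Left (payoff 12); vs Middle: Center (payoff 12).
No cell has both players best-responding. For instance, Player A's best reply to Left is Middle, but against Middle Player B prefers Center over Left.

There is no pure-strategy Nash equilibrium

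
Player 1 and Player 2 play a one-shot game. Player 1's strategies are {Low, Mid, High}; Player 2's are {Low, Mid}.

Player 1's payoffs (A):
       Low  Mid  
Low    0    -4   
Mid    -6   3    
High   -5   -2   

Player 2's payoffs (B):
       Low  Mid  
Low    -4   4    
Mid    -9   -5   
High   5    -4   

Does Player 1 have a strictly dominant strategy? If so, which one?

Check whether one of Player 1's strategies beats all alternatives regardless of what the opponent does.
Low is not dominant: against Mid, Mid gives 3 > -4.
Mid is not dominant: against Low, Low gives 0 > -6.
High is not dominant: against Low, Low gives 0 > -5.
No single strategy is best against every opponent action.

None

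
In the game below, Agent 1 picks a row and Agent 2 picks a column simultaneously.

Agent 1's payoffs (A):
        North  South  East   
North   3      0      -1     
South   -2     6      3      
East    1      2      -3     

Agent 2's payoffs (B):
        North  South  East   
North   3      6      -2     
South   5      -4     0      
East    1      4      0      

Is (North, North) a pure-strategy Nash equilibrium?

No

Holding Agent 2 at North: Agent 1 gets 3 from North, versus -2 from South, 1 from East. No profitable deviation for Agent 1.
Holding Agent 1 at North: Agent 2 gets 3 from North but could get 6 by switching to South. Agent 2 has a profitable deviation.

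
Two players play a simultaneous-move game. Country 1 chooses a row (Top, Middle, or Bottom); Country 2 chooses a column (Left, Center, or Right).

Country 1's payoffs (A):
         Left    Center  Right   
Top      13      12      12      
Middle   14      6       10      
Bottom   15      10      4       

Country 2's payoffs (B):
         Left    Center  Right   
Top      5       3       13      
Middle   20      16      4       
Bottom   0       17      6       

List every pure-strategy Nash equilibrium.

Find each player's best response to every opponent strategy; NE are the intersections.
Country 1's best responses — vs Left: Bottom (payoff 15); vs Center: Top (payoff 12); vs Right: Top (payoff 12).
Country 2's best responses — vs Top: Right (payoff 13); vs Middle: Left (payoff 20); vs Bottom: Center (payoff 17).
The only mutual best response is (Top, Right); neither player gains by switching there.

(Top, Right)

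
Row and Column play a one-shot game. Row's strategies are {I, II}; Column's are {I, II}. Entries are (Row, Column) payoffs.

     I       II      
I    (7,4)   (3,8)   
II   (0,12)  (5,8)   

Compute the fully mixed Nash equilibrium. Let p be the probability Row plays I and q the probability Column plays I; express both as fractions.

p = 1/2, q = 2/9

Each player's mixing probability is pinned down by making the *other* player indifferent.
Column indifferent between I and II: p·4 + (1−p)·12 = p·8 + (1−p)·8 ⟹ 12 + (-8)p = 8 + 0p ⟹ p = 1/2.
Row indifferent between I and II: q·7 + (1−q)·3 = q·0 + (1−q)·5 ⟹ 3 + 4q = 5 + (-5)q ⟹ q = 2/9.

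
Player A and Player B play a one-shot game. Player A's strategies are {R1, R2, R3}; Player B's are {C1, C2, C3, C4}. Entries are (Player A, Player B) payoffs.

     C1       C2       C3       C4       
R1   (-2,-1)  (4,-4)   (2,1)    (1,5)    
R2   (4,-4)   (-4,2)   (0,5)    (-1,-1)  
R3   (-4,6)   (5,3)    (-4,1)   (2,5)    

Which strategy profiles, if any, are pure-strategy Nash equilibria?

Check mutual best responses: a cell is a NE iff neither player can gain by unilaterally deviating.
Player A's best responses — vs C1: R2 (payoff 4); vs C2: R3 (payoff 5); vs C3: R1 (payoff 2); vs C4: R3 (payoff 2).
Player B's best responses — vs R1: C4 (payoff 5); vs R2: C3 (payoff 5); vs R3: C1 (payoff 6).
No cell has both players best-responding. For instance, Player A's best reply to C1 is R2, but against R2 Player B prefers C3 over C1.

There is no pure-strategy Nash equilibrium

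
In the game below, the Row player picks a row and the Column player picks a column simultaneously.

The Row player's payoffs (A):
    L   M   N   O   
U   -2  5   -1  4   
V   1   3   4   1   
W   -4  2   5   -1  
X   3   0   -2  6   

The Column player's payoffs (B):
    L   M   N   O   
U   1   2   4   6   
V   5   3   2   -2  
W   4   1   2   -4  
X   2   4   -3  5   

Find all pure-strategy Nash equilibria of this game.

(X, O)

A profile is a Nash equilibrium when each player is best-responding to the other.
The Row player's best responses — vs L: X (payoff 3); vs M: U (payoff 5); vs N: W (payoff 5); vs O: X (payoff 6).
The Column player's best responses — vs U: O (payoff 6); vs V: L (payoff 5); vs W: L (payoff 4); vs X: O (payoff 5).
The only mutual best response is (X, O); neither player gains by switching there.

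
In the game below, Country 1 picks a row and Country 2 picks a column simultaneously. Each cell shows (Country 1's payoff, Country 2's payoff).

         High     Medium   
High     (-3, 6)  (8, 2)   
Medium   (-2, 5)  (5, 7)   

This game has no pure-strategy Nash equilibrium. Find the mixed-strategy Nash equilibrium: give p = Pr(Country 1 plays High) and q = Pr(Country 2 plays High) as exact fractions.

p = 1/3, q = 3/4

In a mixed NE each player is indifferent between their pure strategies, so the opponent's mix sets the indifference.
Country 2 indifferent between High and Medium: p·6 + (1−p)·5 = p·2 + (1−p)·7 ⟹ 5 + 1p = 7 + (-5)p ⟹ p = 1/3.
Country 1 indifferent between High and Medium: q·(-3) + (1−q)·8 = q·(-2) + (1−q)·5 ⟹ 8 + (-11)q = 5 + (-7)q ⟹ q = 3/4.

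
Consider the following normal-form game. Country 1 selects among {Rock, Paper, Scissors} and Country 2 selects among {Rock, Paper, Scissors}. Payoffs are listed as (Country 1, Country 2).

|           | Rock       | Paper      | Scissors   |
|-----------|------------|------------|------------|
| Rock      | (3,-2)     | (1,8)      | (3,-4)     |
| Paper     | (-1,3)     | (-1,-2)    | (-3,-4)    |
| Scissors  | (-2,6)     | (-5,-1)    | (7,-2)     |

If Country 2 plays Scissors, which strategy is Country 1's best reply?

With Country 2 fixed at Scissors, Country 1's payoffs are: Rock → 3, Paper → -3, Scissors → 7.
The maximum is 7, achieved by Scissors.

Scissors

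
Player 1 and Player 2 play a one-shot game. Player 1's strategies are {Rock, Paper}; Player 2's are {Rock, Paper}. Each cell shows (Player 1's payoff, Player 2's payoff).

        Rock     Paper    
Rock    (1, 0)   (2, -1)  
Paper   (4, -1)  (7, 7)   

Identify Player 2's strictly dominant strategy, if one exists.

A strategy is strictly dominant if it gives Player 2 a strictly higher payoff than every other strategy, against every choice by the opponent.
Rock is not dominant: against Paper, Paper gives 7 > -1.
Paper is not dominant: against Rock, Rock gives 0 > -1.
No single strategy is best against every opponent action.

No strictly dominant strategy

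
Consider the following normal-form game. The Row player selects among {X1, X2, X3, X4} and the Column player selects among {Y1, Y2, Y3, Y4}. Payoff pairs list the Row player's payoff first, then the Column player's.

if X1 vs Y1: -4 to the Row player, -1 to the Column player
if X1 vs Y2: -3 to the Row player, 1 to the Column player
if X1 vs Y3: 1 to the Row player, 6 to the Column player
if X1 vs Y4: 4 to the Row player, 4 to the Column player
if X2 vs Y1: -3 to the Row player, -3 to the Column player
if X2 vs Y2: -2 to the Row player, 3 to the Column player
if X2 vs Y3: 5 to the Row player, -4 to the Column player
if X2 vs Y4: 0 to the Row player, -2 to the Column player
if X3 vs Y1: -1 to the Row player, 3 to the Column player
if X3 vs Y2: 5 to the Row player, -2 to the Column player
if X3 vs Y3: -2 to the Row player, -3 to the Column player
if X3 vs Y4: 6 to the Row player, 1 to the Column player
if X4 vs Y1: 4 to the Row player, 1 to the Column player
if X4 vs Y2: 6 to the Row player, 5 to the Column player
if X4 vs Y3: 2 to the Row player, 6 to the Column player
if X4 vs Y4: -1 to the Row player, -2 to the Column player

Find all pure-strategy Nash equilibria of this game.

Check mutual best responses: a cell is a NE iff neither player can gain by unilaterally deviating.
The Row player's best responses — vs Y1: X4 (payoff 4); vs Y2: X4 (payoff 6); vs Y3: X2 (payoff 5); vs Y4: X3 (payoff 6).
The Column player's best responses — vs X1: Y3 (payoff 6); vs X2: Y2 (payoff 3); vs X3: Y1 (payoff 3); vs X4: Y3 (payoff 6).
No cell has both players best-responding. For instance, the Row player's best reply to Y1 is X4, but against X4 the Column player prefers Y3 over Y1.

None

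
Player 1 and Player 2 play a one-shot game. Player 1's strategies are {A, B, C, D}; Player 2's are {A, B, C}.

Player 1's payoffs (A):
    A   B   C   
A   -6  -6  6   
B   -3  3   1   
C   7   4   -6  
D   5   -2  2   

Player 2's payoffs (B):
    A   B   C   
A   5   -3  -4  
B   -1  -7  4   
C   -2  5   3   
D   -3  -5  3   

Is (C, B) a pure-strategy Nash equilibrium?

Holding Player 2 at B: Player 1 gets 4 from C, versus -6 from A, 3 from B, -2 from D. No profitable deviation for Player 1.
Holding Player 1 at C: Player 2 gets 5 from B, versus -2 from A, 3 from C. No profitable deviation for Player 2 either.

Yes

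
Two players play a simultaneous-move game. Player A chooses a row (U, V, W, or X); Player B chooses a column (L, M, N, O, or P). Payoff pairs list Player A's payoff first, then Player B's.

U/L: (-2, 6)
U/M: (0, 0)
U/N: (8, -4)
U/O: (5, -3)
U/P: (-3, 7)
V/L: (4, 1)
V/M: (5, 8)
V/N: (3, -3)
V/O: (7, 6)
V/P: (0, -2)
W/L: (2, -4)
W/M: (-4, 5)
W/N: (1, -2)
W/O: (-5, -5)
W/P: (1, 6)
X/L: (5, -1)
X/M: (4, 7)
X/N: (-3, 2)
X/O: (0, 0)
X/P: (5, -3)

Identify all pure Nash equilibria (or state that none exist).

A profile is a Nash equilibrium when each player is best-responding to the other.
Player A's best responses — vs L: X (payoff 5); vs M: V (payoff 5); vs N: U (payoff 8); vs O: V (payoff 7); vs P: X (payoff 5).
Player B's best responses — vs U: P (payoff 7); vs V: M (payoff 8); vs W: P (payoff 6); vs X: M (payoff 7).
The only mutual best response is (V, M); neither player gains by switching there.

(V, M)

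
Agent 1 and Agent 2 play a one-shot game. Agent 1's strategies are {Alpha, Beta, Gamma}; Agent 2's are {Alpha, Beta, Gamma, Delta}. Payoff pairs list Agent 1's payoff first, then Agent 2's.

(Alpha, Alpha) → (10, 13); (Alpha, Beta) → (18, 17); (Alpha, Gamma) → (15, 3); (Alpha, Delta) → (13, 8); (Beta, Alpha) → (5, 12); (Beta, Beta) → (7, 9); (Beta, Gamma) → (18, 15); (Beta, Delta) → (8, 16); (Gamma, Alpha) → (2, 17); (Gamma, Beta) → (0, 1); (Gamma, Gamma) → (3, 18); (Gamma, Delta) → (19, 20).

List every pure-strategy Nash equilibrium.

Check mutual best responses: a cell is a NE iff neither player can gain by unilaterally deviating.
Agent 1's best responses — vs Alpha: Alpha (payoff 10); vs Beta: Alpha (payoff 18); vs Gamma: Beta (payoff 18); vs Delta: Gamma (payoff 19).
Agent 2's best responses — vs Alpha: Beta (payoff 17); vs Beta: Delta (payoff 16); vs Gamma: Delta (payoff 20).
Mutual best responses occur at (Alpha, Beta) and (Gamma, Delta); at each, neither player gains by switching.

(Alpha, Beta) and (Gamma, Delta)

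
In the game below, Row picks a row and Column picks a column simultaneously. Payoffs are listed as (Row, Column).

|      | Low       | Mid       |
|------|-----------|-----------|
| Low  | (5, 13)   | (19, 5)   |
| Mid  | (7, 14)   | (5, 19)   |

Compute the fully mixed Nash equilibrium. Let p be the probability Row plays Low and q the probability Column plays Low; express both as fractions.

p = 5/13, q = 7/8

Each player's mixing probability is pinned down by making the *other* player indifferent.
Column indifferent between Low and Mid: p·13 + (1−p)·14 = p·5 + (1−p)·19 ⟹ 14 + (-1)p = 19 + (-14)p ⟹ p = 5/13.
Row indifferent between Low and Mid: q·5 + (1−q)·19 = q·7 + (1−q)·5 ⟹ 19 + (-14)q = 5 + 2q ⟹ q = 7/8.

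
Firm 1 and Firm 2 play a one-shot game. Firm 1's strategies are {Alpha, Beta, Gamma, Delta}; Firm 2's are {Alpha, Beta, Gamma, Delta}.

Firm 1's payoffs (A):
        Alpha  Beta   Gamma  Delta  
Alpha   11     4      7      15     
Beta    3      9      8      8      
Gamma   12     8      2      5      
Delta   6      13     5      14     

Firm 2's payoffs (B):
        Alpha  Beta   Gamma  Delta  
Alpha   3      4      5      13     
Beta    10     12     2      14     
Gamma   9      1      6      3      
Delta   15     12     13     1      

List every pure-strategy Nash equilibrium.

A profile is a Nash equilibrium when each player is best-responding to the other.
Firm 1's best responses — vs Alpha: Gamma (payoff 12); vs Beta: Delta (payoff 13); vs Gamma: Beta (payoff 8); vs Delta: Alpha (payoff 15).
Firm 2's best responses — vs Alpha: Delta (payoff 13); vs Beta: Delta (payoff 14); vs Gamma: Alpha (payoff 9); vs Delta: Alpha (payoff 15).
Mutual best responses occur at (Alpha, Delta) and (Gamma, Alpha); at each, neither player gains by switching.

(Alpha, Delta) and (Gamma, Alpha)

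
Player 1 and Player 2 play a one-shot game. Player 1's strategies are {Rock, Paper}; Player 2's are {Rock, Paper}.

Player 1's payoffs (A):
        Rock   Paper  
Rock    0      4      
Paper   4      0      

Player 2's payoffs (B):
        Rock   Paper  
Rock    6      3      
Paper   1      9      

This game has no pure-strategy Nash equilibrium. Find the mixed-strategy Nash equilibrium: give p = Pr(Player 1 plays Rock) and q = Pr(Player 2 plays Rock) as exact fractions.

Each player's mixing probability is pinned down by making the *other* player indifferent.
Player 2 indifferent between Rock and Paper: p·6 + (1−p)·1 = p·3 + (1−p)·9 ⟹ 1 + 5p = 9 + (-6)p ⟹ p = 8/11.
Player 1 indifferent between Rock and Paper: q·0 + (1−q)·4 = q·4 + (1−q)·0 ⟹ 4 + (-4)q = 0 + 4q ⟹ q = 1/2.

p = 8/11, q = 1/2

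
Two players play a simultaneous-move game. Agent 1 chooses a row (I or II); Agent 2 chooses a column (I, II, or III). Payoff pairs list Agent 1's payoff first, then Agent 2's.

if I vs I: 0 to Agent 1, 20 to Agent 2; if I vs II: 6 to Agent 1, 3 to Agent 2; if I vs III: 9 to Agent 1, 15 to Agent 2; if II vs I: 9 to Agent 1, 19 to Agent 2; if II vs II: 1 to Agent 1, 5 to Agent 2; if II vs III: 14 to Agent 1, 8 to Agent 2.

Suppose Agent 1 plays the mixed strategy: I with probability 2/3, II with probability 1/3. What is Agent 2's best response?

I

Agent 2's best reply maximizes expected payoff against the mix.
I: (2/3)·20 + (1/3)·19 = 59/3
II: (2/3)·3 + (1/3)·5 = 11/3
III: (2/3)·15 + (1/3)·8 = 38/3
Highest expected payoff is 59/3, from I.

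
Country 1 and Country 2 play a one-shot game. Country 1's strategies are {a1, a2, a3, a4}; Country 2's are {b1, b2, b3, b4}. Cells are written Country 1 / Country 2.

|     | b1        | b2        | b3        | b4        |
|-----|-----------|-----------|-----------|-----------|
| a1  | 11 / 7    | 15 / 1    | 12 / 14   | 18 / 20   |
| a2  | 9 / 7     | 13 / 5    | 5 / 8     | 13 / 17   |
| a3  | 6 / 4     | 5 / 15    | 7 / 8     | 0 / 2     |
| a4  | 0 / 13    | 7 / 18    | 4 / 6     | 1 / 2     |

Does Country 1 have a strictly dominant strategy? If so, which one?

Check whether one of Country 1's strategies beats all alternatives regardless of what the opponent does.
a1 strictly dominates: vs b1: 11 > each of {9, 6, 0}; vs b2: 15 > each of {13, 5, 7}; vs b3: 12 > each of {5, 7, 4}; vs b4: 18 > each of {13, 0, 1}.

a1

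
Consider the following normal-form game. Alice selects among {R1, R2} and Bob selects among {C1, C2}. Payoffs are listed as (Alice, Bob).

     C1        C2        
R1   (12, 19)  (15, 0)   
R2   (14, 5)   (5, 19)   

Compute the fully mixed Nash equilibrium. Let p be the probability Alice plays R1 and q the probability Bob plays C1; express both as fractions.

Each player's mixing probability is pinned down by making the *other* player indifferent.
Bob indifferent between C1 and C2: p·19 + (1−p)·5 = p·0 + (1−p)·19 ⟹ 5 + 14p = 19 + (-19)p ⟹ p = 14/33.
Alice indifferent between R1 and R2: q·12 + (1−q)·15 = q·14 + (1−q)·5 ⟹ 15 + (-3)q = 5 + 9q ⟹ q = 5/6.

p = 14/33, q = 5/6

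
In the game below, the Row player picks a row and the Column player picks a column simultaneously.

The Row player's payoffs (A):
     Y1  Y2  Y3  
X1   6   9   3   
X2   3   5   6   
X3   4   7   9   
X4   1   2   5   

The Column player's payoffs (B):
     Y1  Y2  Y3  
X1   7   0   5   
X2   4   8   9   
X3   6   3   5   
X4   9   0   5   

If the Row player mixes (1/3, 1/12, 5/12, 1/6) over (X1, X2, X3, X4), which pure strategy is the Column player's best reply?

Y1

Compute the Column player's expected payoff from each pure strategy against the given mix.
Y1: (1/3)·7 + (1/12)·4 + (5/12)·6 + (1/6)·9 = 20/3
Y2: (1/3)·0 + (1/12)·8 + (5/12)·3 + (1/6)·0 = 23/12
Y3: (1/3)·5 + (1/12)·9 + (5/12)·5 + (1/6)·5 = 16/3
Highest expected payoff is 20/3, from Y1.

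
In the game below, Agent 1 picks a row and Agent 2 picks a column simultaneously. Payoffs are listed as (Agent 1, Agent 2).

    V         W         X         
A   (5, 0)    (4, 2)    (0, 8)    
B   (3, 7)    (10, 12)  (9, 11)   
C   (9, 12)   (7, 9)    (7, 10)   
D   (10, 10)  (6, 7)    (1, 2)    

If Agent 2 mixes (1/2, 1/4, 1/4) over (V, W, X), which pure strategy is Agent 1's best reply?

C

Agent 1's best reply maximizes expected payoff against the mix.
A: (1/2)·5 + (1/4)·4 + (1/4)·0 = 7/2
B: (1/2)·3 + (1/4)·10 + (1/4)·9 = 25/4
C: (1/2)·9 + (1/4)·7 + (1/4)·7 = 8
D: (1/2)·10 + (1/4)·6 + (1/4)·1 = 27/4
Highest expected payoff is 8, from C.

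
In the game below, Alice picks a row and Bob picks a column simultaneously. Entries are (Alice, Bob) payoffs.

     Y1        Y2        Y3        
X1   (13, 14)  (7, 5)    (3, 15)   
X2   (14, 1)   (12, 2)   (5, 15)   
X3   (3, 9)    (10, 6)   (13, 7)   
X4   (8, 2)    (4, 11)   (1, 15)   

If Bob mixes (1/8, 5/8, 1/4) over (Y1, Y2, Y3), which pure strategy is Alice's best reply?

Alice's best reply maximizes expected payoff against the mix.
X1: (1/8)·13 + (5/8)·7 + (1/4)·3 = 27/4
X2: (1/8)·14 + (5/8)·12 + (1/4)·5 = 21/2
X3: (1/8)·3 + (5/8)·10 + (1/4)·13 = 79/8
X4: (1/8)·8 + (5/8)·4 + (1/4)·1 = 15/4
Highest expected payoff is 21/2, from X2.

X2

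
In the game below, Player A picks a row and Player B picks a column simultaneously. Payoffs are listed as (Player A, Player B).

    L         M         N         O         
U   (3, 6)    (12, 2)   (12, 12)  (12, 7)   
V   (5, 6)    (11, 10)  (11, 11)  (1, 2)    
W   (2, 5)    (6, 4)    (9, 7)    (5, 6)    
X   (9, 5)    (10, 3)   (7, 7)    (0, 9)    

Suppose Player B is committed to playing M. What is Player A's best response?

With Player B fixed at M, Player A's payoffs are: U → 12, V → 11, W → 6, X → 10.
The maximum is 12, achieved by U.

U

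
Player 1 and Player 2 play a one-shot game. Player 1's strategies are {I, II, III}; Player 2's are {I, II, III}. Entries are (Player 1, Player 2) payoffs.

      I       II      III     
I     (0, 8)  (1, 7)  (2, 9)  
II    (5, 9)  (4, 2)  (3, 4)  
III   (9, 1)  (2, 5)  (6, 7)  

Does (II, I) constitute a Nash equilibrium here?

No

Holding Player 2 at I: Player 1 gets 5 from II but could get 9 by switching to III. Player 1 has a profitable deviation.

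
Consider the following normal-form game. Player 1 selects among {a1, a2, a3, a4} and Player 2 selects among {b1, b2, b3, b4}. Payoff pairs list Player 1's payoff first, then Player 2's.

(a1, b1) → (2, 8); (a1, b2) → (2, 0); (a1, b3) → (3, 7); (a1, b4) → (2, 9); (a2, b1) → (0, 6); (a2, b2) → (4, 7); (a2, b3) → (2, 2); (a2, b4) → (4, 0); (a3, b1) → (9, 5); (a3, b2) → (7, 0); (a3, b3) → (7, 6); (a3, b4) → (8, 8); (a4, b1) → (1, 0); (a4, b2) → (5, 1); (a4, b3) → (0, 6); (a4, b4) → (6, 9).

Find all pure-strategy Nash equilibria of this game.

(a3, b4)

Check mutual best responses: a cell is a NE iff neither player can gain by unilaterally deviating.
Player 1's best responses — vs b1: a3 (payoff 9); vs b2: a3 (payoff 7); vs b3: a3 (payoff 7); vs b4: a3 (payoff 8).
Player 2's best responses — vs a1: b4 (payoff 9); vs a2: b2 (payoff 7); vs a3: b4 (payoff 8); vs a4: b4 (payoff 9).
The only mutual best response is (a3, b4); neither player gains by switching there.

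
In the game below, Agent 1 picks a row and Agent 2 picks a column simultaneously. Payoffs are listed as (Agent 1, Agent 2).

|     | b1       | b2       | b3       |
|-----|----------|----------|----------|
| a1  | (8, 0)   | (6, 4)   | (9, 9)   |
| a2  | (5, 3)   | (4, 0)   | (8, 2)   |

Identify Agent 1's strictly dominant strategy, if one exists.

a1

Check whether one of Agent 1's strategies beats all alternatives regardless of what the opponent does.
a1 strictly dominates: vs b1: 8 > 5; vs b2: 6 > 4; vs b3: 9 > 8.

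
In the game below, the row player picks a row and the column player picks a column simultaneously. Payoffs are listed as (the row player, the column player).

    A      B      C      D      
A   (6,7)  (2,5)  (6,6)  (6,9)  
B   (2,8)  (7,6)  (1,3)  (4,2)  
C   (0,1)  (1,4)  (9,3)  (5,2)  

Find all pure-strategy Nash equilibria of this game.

(A, D)

Find each player's best response to every opponent strategy; NE are the intersections.
The row player's best responses — vs A: A (payoff 6); vs B: B (payoff 7); vs C: C (payoff 9); vs D: A (payoff 6).
The column player's best responses — vs A: D (payoff 9); vs B: A (payoff 8); vs C: B (payoff 4).
The only mutual best response is (A, D); neither player gains by switching there.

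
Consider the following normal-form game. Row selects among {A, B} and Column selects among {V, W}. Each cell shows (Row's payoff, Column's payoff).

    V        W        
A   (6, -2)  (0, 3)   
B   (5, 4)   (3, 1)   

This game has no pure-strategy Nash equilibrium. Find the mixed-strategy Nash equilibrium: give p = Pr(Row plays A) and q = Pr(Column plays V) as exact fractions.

Each player's mixing probability is pinned down by making the *other* player indifferent.
Column indifferent between V and W: p·(-2) + (1−p)·4 = p·3 + (1−p)·1 ⟹ 4 + (-6)p = 1 + 2p ⟹ p = 3/8.
Row indifferent between A and B: q·6 + (1−q)·0 = q·5 + (1−q)·3 ⟹ 0 + 6q = 3 + 2q ⟹ q = 3/4.

p = 3/8, q = 3/4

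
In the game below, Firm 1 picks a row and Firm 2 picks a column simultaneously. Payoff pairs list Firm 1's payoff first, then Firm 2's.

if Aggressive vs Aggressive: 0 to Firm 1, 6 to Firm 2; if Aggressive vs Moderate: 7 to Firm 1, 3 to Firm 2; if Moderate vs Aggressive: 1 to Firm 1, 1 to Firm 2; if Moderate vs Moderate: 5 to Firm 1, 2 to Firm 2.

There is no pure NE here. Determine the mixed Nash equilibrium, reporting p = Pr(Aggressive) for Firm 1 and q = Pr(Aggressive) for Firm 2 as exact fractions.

In a mixed NE each player is indifferent between their pure strategies, so the opponent's mix sets the indifference.
Firm 2 indifferent between Aggressive and Moderate: p·6 + (1−p)·1 = p·3 + (1−p)·2 ⟹ 1 + 5p = 2 + 1p ⟹ p = 1/4.
Firm 1 indifferent between Aggressive and Moderate: q·0 + (1−q)·7 = q·1 + (1−q)·5 ⟹ 7 + (-7)q = 5 + (-4)q ⟹ q = 2/3.

p = 1/4, q = 2/3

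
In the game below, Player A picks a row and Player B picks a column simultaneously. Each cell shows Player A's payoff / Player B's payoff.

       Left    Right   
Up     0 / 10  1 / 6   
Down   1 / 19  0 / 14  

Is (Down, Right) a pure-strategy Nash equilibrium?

No

Holding Player B at Right: Player A gets 0 from Down but could get 1 by switching to Up. Player A has a profitable deviation.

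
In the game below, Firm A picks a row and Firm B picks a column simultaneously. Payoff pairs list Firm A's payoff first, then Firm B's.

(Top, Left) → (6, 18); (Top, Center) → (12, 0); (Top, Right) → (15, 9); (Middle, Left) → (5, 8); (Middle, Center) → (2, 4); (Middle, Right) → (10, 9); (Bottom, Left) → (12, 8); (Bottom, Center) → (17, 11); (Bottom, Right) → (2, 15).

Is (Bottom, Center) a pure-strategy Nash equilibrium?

No

Holding Firm B at Center: Firm A gets 17 from Bottom, versus 12 from Top, 2 from Middle. No profitable deviation for Firm A.
Holding Firm A at Bottom: Firm B gets 11 from Center but could get 15 by switching to Right. Firm B has a profitable deviation.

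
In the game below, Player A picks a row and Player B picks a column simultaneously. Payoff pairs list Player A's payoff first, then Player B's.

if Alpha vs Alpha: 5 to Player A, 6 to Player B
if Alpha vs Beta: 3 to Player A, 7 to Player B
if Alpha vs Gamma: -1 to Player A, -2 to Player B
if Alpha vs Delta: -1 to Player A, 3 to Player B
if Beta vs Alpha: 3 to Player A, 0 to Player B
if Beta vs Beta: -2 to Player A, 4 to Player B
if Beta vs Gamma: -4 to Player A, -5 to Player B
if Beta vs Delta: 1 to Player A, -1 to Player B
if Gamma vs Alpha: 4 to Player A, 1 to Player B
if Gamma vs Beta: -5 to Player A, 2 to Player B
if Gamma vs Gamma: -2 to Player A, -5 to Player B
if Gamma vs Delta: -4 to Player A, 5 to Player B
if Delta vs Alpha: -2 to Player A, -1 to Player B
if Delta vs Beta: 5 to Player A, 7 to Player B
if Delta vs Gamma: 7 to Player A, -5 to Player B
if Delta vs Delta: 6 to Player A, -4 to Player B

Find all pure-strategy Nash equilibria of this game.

Find each player's best response to every opponent strategy; NE are the intersections.
Player A's best responses — vs Alpha: Alpha (payoff 5); vs Beta: Delta (payoff 5); vs Gamma: Delta (payoff 7); vs Delta: Delta (payoff 6).
Player B's best responses — vs Alpha: Beta (payoff 7); vs Beta: Beta (payoff 4); vs Gamma: Delta (payoff 5); vs Delta: Beta (payoff 7).
The only mutual best response is (Delta, Beta); neither player gains by switching there.

(Delta, Beta)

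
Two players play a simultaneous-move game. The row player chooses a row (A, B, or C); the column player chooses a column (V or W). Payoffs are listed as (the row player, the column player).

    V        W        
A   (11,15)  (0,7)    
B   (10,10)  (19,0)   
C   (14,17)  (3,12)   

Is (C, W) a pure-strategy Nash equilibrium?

No

Holding the column player at W: the row player gets 3 from C but could get 19 by switching to B. The row player has a profitable deviation.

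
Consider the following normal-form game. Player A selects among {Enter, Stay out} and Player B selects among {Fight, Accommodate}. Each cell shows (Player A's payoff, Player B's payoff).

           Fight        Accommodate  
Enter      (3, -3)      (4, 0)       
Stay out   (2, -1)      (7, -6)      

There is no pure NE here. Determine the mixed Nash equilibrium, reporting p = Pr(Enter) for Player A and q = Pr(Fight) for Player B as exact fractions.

p = 5/8, q = 3/4

In a mixed NE each player is indifferent between their pure strategies, so the opponent's mix sets the indifference.
Player B indifferent between Fight and Accommodate: p·(-3) + (1−p)·(-1) = p·0 + (1−p)·(-6) ⟹ (-1) + (-2)p = (-6) + 6p ⟹ p = 5/8.
Player A indifferent between Enter and Stay out: q·3 + (1−q)·4 = q·2 + (1−q)·7 ⟹ 4 + (-1)q = 7 + (-5)q ⟹ q = 3/4.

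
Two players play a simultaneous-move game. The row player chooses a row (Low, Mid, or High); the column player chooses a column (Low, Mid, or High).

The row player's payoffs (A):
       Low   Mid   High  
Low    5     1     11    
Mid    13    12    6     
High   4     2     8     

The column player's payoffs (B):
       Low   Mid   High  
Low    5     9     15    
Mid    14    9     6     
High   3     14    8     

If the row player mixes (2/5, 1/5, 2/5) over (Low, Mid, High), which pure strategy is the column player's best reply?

Mid

Compute the column player's expected payoff from each pure strategy against the given mix.
Low: (2/5)·5 + (1/5)·14 + (2/5)·3 = 6
Mid: (2/5)·9 + (1/5)·9 + (2/5)·14 = 11
High: (2/5)·15 + (1/5)·6 + (2/5)·8 = 52/5
Highest expected payoff is 11, from Mid.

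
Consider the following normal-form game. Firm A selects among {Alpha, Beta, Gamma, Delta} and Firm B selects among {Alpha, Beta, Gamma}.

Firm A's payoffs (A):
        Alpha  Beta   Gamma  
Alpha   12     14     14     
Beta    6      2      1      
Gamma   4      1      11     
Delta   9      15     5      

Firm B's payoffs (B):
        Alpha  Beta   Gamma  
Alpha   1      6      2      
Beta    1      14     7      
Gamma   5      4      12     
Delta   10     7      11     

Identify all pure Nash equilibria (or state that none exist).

A profile is a Nash equilibrium when each player is best-responding to the other.
Firm A's best responses — vs Alpha: Alpha (payoff 12); vs Beta: Delta (payoff 15); vs Gamma: Alpha (payoff 14).
Firm B's best responses — vs Alpha: Beta (payoff 6); vs Beta: Beta (payoff 14); vs Gamma: Gamma (payoff 12); vs Delta: Gamma (payoff 11).
No cell has both players best-responding. For instance, Firm A's best reply to Beta is Delta, but against Delta Firm B prefers Gamma over Beta.

None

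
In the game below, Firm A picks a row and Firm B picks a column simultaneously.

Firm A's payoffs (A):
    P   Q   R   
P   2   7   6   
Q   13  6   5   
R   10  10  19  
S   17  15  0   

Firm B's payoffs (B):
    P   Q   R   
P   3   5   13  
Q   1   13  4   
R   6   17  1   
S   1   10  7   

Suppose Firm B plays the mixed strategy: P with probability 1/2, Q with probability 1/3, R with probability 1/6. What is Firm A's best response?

Compute Firm A's expected payoff from each pure strategy against the given mix.
P: (1/2)·2 + (1/3)·7 + (1/6)·6 = 13/3
Q: (1/2)·13 + (1/3)·6 + (1/6)·5 = 28/3
R: (1/2)·10 + (1/3)·10 + (1/6)·19 = 23/2
S: (1/2)·17 + (1/3)·15 + (1/6)·0 = 27/2
Highest expected payoff is 27/2, from S.

S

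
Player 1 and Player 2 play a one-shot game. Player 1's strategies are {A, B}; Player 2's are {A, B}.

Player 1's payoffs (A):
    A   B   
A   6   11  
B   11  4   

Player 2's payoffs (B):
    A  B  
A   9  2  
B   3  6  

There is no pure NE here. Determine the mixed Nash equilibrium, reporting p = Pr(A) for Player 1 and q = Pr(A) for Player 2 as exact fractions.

Each player's mixing probability is pinned down by making the *other* player indifferent.
Player 2 indifferent between A and B: p·9 + (1−p)·3 = p·2 + (1−p)·6 ⟹ 3 + 6p = 6 + (-4)p ⟹ p = 3/10.
Player 1 indifferent between A and B: q·6 + (1−q)·11 = q·11 + (1−q)·4 ⟹ 11 + (-5)q = 4 + 7q ⟹ q = 7/12.

p = 3/10, q = 7/12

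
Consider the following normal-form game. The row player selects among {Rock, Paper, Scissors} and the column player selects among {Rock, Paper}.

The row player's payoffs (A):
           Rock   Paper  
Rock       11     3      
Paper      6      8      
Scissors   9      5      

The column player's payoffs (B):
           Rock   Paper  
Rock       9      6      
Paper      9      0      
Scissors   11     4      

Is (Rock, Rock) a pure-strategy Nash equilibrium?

Yes

Holding the column player at Rock: the row player gets 11 from Rock, versus 6 from Paper, 9 from Scissors. No profitable deviation for the row player.
Holding the row player at Rock: the column player gets 9 from Rock, versus 6 from Paper. No profitable deviation for the column player either.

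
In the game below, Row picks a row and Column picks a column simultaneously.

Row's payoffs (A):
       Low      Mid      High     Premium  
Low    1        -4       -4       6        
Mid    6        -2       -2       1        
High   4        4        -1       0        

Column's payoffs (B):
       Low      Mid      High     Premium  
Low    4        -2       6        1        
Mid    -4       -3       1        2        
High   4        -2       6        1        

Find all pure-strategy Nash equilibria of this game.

(High, High)

Check mutual best responses: a cell is a NE iff neither player can gain by unilaterally deviating.
Row's best responses — vs Low: Mid (payoff 6); vs Mid: High (payoff 4); vs High: High (payoff -1); vs Premium: Low (payoff 6).
Column's best responses — vs Low: High (payoff 6); vs Mid: Premium (payoff 2); vs High: High (payoff 6).
The only mutual best response is (High, High); neither player gains by switching there.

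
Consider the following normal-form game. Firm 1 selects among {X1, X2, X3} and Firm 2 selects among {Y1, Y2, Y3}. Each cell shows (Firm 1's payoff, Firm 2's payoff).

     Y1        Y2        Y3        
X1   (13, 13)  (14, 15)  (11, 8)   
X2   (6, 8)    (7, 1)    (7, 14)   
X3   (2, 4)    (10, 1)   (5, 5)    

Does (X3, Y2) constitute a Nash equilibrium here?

Holding Firm 2 at Y2: Firm 1 gets 10 from X3 but could get 14 by switching to X1. Firm 1 has a profitable deviation.

No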